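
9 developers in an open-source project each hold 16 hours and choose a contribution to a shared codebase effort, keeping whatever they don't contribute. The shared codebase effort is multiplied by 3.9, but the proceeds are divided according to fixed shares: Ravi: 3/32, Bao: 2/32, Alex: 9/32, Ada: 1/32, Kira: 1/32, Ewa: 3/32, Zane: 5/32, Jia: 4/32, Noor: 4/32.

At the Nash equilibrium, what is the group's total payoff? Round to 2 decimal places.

Player j's private return per contributed unit is 3.9 × (j's share). Contributing is weakly dominant for j when that share is at least 1/3.9 = 0.2564, and contributing 0 is dominant otherwise.
Only Alex (9/32) clears that bar, contributing 16; the remaining 8 contribute 0. Total contributed: 16.
The shared codebase effort pays out 3.9 × 16 = 62.40 in total (split across the unequal shares, but the aggregate is all that matters for the group sum).
The 8 free-riders keep 16 each, adding 128. Group total = 128 + 62.40 = 190.40.

190.40 hours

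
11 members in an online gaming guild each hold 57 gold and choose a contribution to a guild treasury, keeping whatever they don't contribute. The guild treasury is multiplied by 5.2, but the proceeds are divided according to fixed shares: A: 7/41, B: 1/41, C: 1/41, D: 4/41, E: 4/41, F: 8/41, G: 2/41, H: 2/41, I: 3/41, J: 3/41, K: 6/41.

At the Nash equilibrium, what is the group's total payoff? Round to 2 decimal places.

Each unit j contributes comes back to j as 5.2 × (j's share), so j prefers to contribute only if that share exceeds 1/5.2 = 0.1923; otherwise keeping the unit dominates.
The only share above 0.1923 is F's 8/41, contributing 57; the remaining 10 contribute 0. Total contributed: 57.
The guild treasury pays out 5.2 × 57 = 296.40 in total (split across the unequal shares, but the aggregate is all that matters for the group sum).
The 10 free-riders keep 57 each, adding 570. Group total = 570 + 296.40 = 866.40.

866.40 gold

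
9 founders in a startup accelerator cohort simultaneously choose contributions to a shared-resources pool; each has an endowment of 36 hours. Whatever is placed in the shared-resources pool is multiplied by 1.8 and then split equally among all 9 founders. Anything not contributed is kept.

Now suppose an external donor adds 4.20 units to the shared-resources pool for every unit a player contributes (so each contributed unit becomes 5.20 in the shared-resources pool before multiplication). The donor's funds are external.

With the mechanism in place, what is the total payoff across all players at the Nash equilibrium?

3032.64 hours

With the mechanism, a contributed unit returns 1.8 × 5.20 / 9 = 1.0400 per unit of net cost to the contributor — now above 1 — so contributing fully is weakly dominant for every player.
So the Nash equilibrium is full contribution by all 9; the group earns 1.8 × 5.20 × 324 = 3032.64.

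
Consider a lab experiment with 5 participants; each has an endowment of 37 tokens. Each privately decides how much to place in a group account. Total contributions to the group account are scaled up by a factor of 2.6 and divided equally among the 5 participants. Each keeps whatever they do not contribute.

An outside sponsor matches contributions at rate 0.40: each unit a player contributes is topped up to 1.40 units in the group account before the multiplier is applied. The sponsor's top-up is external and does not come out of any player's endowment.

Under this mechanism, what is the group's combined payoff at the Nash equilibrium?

185.00 tokens

With the mechanism, a contributed unit returns 2.6 × 1.40 / 5 = 0.7280 per unit of net cost — still below 1 — so contributing 0 remains dominant for every player.
Everyone keeps their endowment and the group total is 5 × 37 = 185.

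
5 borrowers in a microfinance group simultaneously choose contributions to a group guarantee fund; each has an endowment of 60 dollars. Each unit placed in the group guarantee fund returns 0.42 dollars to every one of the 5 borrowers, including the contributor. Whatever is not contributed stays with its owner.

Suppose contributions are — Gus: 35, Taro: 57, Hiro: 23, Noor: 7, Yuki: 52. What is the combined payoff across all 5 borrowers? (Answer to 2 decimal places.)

491.40 dollars

Total contributed: 35 + 57 + 23 + 7 + 52 = 174; total kept: 5 × 60 − 174 = 126.
The group guarantee fund pays out 0.42 × 5 × 174 = 365.40 in aggregate.
Group total = 126 + 365.40 = 491.40.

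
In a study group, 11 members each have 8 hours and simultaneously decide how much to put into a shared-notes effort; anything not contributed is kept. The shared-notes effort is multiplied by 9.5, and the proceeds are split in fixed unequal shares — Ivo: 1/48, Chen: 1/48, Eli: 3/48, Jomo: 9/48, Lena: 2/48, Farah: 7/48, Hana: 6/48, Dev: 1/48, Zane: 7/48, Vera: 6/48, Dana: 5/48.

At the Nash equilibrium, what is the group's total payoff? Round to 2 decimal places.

428.00 hours

Each unit j contributes comes back to j as 9.5 × (j's share), so j prefers to contribute only if that share exceeds 1/9.5 = 0.1053; otherwise keeping the unit dominates.
Jomo, Farah, Hana, Zane and Vera are above the threshold, contributing 8 each; the remaining 6 contribute 0. Total contributed: 40.
The shared-notes effort pays out 9.5 × 40 = 380.00 in total (split across the unequal shares, but the aggregate is all that matters for the group sum).
The 6 free-riders keep 8 each, adding 48. Group total = 48 + 380.00 = 428.00.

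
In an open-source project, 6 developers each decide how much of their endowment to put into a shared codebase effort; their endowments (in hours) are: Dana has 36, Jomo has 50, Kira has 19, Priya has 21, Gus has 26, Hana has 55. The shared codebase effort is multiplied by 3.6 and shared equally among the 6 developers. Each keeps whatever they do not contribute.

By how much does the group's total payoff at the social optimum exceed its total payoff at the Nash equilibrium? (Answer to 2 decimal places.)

The private return per contributed unit is 3.6/6 = 0.6000 < 1 for every player regardless of endowment, so the Nash equilibrium is zero contribution and the group total is Σ E_j = 36 + 50 + 19 + 21 + 26 + 55 = 207.
Each contributed unit returns 3.600 to the group, so the social optimum is full contribution by everyone: group total = 3.600 × 207 = 745.20.
Efficiency loss = (3.600 − 1) × 207 = 538.20.

538.20 hours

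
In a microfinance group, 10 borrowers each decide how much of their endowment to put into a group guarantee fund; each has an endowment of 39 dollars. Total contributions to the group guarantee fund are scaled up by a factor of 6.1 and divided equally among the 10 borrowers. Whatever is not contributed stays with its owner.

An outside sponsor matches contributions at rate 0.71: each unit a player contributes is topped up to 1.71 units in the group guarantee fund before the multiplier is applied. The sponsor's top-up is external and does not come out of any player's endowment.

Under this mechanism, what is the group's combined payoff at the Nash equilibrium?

4068.09 dollars

The effective private return per unit is now 6.1 × 1.71 / 10 = 1.0431 > 1, so every player's dominant strategy flips to full contribution.
At the Nash equilibrium everyone contributes 39. Group total payoff = 6.1 × 1.71 × 390 = 4068.09.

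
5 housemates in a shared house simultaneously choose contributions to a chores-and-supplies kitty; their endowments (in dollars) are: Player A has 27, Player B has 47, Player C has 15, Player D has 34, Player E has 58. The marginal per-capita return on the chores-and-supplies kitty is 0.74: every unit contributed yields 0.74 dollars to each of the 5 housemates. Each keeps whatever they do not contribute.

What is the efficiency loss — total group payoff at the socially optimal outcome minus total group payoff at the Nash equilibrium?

The private return per contributed unit is 0.74 < 1 for everyone, so the Nash equilibrium is zero contribution and the group total is Σ E_j = 27 + 47 + 15 + 34 + 58 = 181.
Each contributed unit returns 3.700 to the group, so the social optimum is full contribution by everyone: group total = 3.700 × 181 = 669.70.
Efficiency loss = (3.700 − 1) × 181 = 488.70.

488.70 dollars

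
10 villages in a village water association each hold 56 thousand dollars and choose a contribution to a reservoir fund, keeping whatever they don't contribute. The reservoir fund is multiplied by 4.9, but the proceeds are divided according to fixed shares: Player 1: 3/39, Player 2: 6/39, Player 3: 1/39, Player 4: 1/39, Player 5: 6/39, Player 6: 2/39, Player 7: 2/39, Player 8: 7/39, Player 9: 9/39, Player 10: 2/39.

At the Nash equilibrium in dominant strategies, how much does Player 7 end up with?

70.07 thousand dollars

Each unit j contributes comes back to j as 4.9 × (j's share), so j prefers to contribute only if that share exceeds 1/4.9 = 0.2041; otherwise keeping the unit dominates.
Player 9 alone (share 9/39) is above the threshold, contributing 56; the remaining 9 contribute 0. Total contributed: 56.
Player 7 keeps 56 and receives 4.9 × 56 × 2/39 = 14.07 from the reservoir fund, for a payoff of 70.07.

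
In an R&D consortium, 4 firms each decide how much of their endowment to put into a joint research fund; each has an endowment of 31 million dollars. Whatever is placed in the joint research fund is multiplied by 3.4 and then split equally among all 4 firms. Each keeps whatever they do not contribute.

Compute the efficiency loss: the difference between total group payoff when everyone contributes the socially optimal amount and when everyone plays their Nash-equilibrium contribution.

297.60 million dollars

Each contributed unit returns 3.4/4 = 0.8500 to its contributor — below 1 — so contributing 0 is dominant for every player. At the Nash equilibrium everyone keeps their 31, and the group total is 4 × 31 = 124.
Each contributed unit returns 3.400 to the group as a whole (0.8500 to each of 4 players), which exceeds 1, so the social optimum is full contribution: group total = 3.400 × 124 = 421.60.
Efficiency loss = 421.60 − 124 = 297.60.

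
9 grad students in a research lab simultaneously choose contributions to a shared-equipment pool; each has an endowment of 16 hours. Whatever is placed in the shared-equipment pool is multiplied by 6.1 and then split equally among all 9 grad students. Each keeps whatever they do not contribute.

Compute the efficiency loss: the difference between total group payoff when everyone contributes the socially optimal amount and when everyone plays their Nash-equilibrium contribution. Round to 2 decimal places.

Each contributed unit returns 6.1/9 = 0.6778 to its contributor — below 1 — so contributing 0 is dominant for every player. At the Nash equilibrium everyone keeps their 16, and the group total is 9 × 16 = 144.
Each contributed unit returns 6.100 to the group as a whole (0.6778 to each of 9 players), which exceeds 1, so the social optimum is full contribution: group total = 6.100 × 144 = 878.40.
Efficiency loss = 878.40 − 144 = 734.40.

734.40 hours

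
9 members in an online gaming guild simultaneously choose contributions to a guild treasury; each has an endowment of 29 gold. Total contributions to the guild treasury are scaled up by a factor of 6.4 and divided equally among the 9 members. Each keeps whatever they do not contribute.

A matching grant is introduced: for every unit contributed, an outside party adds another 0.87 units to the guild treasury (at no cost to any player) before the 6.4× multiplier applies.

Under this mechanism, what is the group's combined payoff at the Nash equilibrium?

Under the mechanism each unit contributed yields 6.4 × 1.87 / 9 = 1.3298 back to its contributor per unit of net cost, which exceeds 1, making full contribution the dominant choice for everyone.
At the Nash equilibrium everyone contributes 29. Group total payoff = 6.4 × 1.87 × 261 = 3123.65.

3123.65 gold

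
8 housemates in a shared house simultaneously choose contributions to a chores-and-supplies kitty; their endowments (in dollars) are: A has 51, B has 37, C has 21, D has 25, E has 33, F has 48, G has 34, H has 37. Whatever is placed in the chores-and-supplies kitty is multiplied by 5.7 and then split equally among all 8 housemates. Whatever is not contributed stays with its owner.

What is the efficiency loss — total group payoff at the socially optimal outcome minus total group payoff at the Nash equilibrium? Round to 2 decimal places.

The private return per contributed unit is 5.7/8 = 0.7125 < 1 for every player regardless of endowment, so the Nash equilibrium is zero contribution and the group total is Σ E_j = 51 + 37 + 21 + 25 + 33 + 48 + 34 + 37 = 286.
Each contributed unit returns 5.700 to the group, so the social optimum is full contribution by everyone: group total = 5.700 × 286 = 1630.20.
Efficiency loss = (5.700 − 1) × 286 = 1344.20.

1344.20 dollars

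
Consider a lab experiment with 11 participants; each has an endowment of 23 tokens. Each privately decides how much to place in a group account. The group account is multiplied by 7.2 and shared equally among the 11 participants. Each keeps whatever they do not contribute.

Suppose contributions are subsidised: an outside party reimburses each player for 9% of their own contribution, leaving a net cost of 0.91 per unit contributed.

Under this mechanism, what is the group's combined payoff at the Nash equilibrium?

253.00 tokens

The effective private return is (7.2/11) / 0.91 = 0.7193, which is still under 1, so the mechanism doesn't change anyone's dominant strategy: zero contribution.
Everyone keeps their endowment and the group total is 11 × 23 = 253.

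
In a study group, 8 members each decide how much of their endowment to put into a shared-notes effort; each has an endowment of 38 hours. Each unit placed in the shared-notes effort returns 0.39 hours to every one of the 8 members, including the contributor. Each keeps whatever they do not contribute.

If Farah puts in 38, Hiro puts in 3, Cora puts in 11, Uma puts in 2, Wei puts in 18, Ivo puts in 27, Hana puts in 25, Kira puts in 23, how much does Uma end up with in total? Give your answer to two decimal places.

Total contributed: 38 + 3 + 11 + 2 + 18 + 27 + 25 + 23 = 147.
Each receives 0.39 × 147 = 57.33 from the shared-notes effort.
Uma keeps 38 − 2 = 36, so Uma's payoff is 36 + 57.33 = 93.33.

93.33 hours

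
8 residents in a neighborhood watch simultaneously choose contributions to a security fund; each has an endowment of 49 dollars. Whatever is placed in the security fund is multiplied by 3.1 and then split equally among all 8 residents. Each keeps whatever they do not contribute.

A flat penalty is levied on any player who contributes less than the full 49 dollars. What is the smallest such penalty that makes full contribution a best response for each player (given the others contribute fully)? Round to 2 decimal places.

Given the others contribute fully, the best deviation is to contribute 0 (any partial contribution still incurs the fine and gives up units whose private return 0.3875 is below 1).
Deviating from 49 to 0 saves 49 dollars but forfeits the deviator's share of the drop in the security fund: 3.1/8 × 49 = 18.99.
So the deviation gain is 49 − 18.99 = 30.01, and the fine must be at least 30.01 dollars to wipe it out.

30.01 dollars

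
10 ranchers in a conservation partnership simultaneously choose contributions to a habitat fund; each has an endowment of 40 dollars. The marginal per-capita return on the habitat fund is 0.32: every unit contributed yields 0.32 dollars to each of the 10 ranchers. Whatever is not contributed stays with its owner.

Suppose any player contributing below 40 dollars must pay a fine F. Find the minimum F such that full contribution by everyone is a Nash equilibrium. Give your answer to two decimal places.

27.20 dollars

Given the others contribute fully, the best deviation is to contribute 0 (any partial contribution still incurs the fine and gives up units whose private return 0.32 is below 1).
Deviating from 40 to 0 saves 40 dollars but forfeits the deviator's share of the drop in the habitat fund: 0.32 × 40 = 12.80.
So the deviation gain is 40 − 12.80 = 27.20, and the fine must be at least 27.20 dollars to wipe it out.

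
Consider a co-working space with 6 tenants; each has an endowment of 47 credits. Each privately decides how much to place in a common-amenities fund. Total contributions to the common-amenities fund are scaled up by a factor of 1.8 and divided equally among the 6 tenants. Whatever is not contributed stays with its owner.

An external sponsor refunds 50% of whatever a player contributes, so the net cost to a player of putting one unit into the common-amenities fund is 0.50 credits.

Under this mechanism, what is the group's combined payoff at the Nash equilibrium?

Even with the mechanism, each unit contributed returns only (1.8/6) / 0.50 = 0.6000 per unit of net cost, so contributing nothing is still dominant.
At the Nash equilibrium no one contributes; group total payoff = 6 × 47 = 282.

282.00 credits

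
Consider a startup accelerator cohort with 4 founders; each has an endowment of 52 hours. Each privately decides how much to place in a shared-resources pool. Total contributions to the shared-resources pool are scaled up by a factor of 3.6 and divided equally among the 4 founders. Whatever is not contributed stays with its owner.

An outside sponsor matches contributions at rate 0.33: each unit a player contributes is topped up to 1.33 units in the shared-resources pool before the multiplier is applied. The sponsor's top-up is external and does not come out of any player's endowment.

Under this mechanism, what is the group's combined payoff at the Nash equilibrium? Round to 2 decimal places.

The effective private return per unit is now 3.6 × 1.33 / 4 = 1.1970 > 1, so every player's dominant strategy flips to full contribution.
At the Nash equilibrium everyone contributes 52. Group total payoff = 3.6 × 1.33 × 208 = 995.90.

995.90 hours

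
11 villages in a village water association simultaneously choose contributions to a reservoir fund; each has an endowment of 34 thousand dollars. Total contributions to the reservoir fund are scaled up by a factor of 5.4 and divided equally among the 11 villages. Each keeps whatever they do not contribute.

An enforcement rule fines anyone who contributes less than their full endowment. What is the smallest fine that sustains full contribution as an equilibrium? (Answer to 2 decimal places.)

Given the others contribute fully, the best deviation is to contribute 0 (any partial contribution still incurs the fine and gives up units whose private return 0.4909 is below 1).
Deviating from 34 to 0 saves 34 thousand dollars but forfeits the deviator's share of the drop in the reservoir fund: 5.4/11 × 34 = 16.69.
So the deviation gain is 34 − 16.69 = 17.31, and the fine must be at least 17.31 thousand dollars to wipe it out.

17.31 thousand dollars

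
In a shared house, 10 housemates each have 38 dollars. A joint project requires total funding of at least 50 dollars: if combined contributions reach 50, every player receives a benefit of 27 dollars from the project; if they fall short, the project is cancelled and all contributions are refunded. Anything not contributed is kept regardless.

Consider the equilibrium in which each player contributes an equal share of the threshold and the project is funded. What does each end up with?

Equal share of the threshold: 50/10 = 5.
At this profile no one gains by cutting their contribution: any cut drops the total below 50, the project is cancelled, contributions are refunded, and the deviator ends with 38, which is less than 38 − 5 + 27 = 60. Contributing more than 5 just wastes the excess. So contributing exactly 5 is a best response.
Each player's payoff: 38 − 5 + 27 = 60.

60 dollars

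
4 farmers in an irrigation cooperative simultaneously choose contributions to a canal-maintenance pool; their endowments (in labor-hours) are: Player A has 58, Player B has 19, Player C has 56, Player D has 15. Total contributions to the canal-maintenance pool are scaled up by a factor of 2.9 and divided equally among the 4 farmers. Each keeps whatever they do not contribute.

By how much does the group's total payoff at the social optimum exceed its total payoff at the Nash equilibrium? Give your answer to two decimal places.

281.20 labor-hours

The private return per contributed unit is 2.9/4 = 0.7250 < 1 for every player regardless of endowment, so the Nash equilibrium is zero contribution and the group total is Σ E_j = 58 + 19 + 56 + 15 = 148.
Each contributed unit returns 2.900 to the group, so the social optimum is full contribution by everyone: group total = 2.900 × 148 = 429.20.
Efficiency loss = (2.900 − 1) × 148 = 281.20.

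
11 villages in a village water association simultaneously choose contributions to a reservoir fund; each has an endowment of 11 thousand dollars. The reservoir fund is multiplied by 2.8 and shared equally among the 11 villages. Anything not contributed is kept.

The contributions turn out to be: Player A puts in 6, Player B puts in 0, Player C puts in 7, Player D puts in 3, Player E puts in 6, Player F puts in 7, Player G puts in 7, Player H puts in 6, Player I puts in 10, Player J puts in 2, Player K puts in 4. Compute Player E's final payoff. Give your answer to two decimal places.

Total contributed: 6 + 0 + 7 + 3 + 6 + 7 + 7 + 6 + 10 + 2 + 4 = 58.
Each receives 2.8 × 58 / 11 = 14.76 from the reservoir fund.
Player E keeps 11 − 6 = 5, so Player E's payoff is 5 + 14.76 = 19.76.

19.76 thousand dollars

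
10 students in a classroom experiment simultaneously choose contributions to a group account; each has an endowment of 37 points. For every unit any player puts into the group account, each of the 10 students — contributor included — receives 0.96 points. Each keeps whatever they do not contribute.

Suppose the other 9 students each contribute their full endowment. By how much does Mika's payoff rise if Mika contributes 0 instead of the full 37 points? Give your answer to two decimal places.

Switching from a contribution of 37 to 0 lets Mika keep an extra 37 points, but lowers the group account by 37, which costs Mika their own share of that drop: 0.96 × 37 = 35.52.
Net gain = 37 − 35.52 = 1.48. The private return per contributed unit (0.96) is below 1, so free-riding is indeed the best response regardless of what the others do.

1.48 points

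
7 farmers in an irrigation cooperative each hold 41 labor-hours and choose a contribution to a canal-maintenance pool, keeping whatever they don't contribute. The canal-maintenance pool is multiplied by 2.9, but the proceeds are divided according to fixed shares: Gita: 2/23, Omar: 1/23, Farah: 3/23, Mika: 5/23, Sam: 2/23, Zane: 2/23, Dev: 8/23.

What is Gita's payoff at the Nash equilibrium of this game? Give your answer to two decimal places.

51.34 labor-hours

Each unit j contributes comes back to j as 2.9 × (j's share), so j prefers to contribute only if that share exceeds 1/2.9 = 0.3448; otherwise keeping the unit dominates.
Only Dev (8/23) clears that bar, contributing 41; the remaining 6 contribute 0. Total contributed: 41.
Gita keeps 41 and receives 2.9 × 41 × 2/23 = 10.34 from the canal-maintenance pool, for a payoff of 51.34.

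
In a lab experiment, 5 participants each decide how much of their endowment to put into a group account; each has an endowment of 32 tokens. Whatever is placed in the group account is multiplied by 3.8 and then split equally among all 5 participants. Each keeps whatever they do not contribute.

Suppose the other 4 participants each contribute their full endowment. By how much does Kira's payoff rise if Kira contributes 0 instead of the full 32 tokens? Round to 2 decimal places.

Switching from a contribution of 32 to 0 lets Kira keep an extra 32 tokens, but lowers the group account by 32, which costs Kira their own share of that drop: 3.8/5 × 32 = 24.32.
Net gain = 32 − 24.32 = 7.68. The private return per contributed unit (0.7600) is below 1, so free-riding is indeed the best response regardless of what the others do.

7.68 tokens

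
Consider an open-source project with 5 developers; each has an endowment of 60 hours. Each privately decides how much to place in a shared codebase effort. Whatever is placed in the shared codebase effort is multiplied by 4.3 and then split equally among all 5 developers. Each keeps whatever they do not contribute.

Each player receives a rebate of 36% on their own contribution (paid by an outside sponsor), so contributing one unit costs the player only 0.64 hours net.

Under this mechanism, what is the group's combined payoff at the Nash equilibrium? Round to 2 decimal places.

Under the mechanism each unit contributed yields (4.3/5) / 0.64 = 1.3438 back to its contributor per unit of net cost, which exceeds 1, making full contribution the dominant choice for everyone.
So the Nash equilibrium is full contribution by all 5; the group earns 5 × (60 × 0.36 + 4.3 × 60) = 1398.00.

1398.00 hours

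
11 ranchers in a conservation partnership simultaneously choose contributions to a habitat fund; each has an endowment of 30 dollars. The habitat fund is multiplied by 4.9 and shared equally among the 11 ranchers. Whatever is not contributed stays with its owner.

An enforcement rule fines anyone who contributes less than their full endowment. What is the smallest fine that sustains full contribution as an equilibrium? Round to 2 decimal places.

Given the others contribute fully, the best deviation is to contribute 0 (any partial contribution still incurs the fine and gives up units whose private return 0.4455 is below 1).
Deviating from 30 to 0 saves 30 dollars but forfeits the deviator's share of the drop in the habitat fund: 4.9/11 × 30 = 13.36.
So the deviation gain is 30 − 13.36 = 16.64, and the fine must be at least 16.64 dollars to wipe it out.

16.64 dollars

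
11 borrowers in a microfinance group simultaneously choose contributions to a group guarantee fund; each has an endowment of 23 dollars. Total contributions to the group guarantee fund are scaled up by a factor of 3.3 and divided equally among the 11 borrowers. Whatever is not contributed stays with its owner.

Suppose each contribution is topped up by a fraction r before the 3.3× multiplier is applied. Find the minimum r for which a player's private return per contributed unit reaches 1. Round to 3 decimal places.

2.333

With matching at rate r, one contributed unit becomes (1 + r) in the group guarantee fund and returns 3.3 × (1 + r) / 11 to the contributor.
Setting this equal to 1: 1 + r = 11/3.3 = 3.3333.
So the minimum matching rate is r = 3.3333 − 1 = 2.333.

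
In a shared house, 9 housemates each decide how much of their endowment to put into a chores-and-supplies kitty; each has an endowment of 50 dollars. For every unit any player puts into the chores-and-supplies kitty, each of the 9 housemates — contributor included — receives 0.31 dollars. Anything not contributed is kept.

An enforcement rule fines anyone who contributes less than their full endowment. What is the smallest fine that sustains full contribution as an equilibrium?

34.50 dollars

Given the others contribute fully, the best deviation is to contribute 0 (any partial contribution still incurs the fine and gives up units whose private return 0.31 is below 1).
Deviating from 50 to 0 saves 50 dollars but forfeits the deviator's share of the drop in the chores-and-supplies kitty: 0.31 × 50 = 15.50.
So the deviation gain is 50 − 15.50 = 34.50, and the fine must be at least 34.50 dollars to wipe it out.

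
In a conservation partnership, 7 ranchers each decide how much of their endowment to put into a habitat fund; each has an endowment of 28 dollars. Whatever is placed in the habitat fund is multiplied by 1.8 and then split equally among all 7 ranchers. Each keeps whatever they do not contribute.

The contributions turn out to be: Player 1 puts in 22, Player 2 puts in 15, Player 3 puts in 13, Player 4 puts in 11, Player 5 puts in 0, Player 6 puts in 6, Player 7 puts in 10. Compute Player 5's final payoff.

Total contributed: 22 + 15 + 13 + 11 + 0 + 6 + 10 = 77.
Each receives 1.8 × 77 / 7 = 19.80 from the habitat fund.
Player 5 keeps 28 − 0 = 28, so Player 5's payoff is 28 + 19.80 = 47.80.

47.80 dollars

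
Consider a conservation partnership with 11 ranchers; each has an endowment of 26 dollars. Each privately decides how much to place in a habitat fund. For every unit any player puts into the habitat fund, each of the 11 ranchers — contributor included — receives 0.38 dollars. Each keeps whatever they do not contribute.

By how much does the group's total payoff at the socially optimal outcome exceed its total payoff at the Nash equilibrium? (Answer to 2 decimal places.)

The private return per contributed unit is 0.38 < 1, so contributing 0 is dominant for every player. At the Nash equilibrium everyone keeps their 26, and the group total is 11 × 26 = 286.
Each contributed unit returns 4.180 to the group as a whole (0.38 to each of 11 players), which exceeds 1, so the social optimum is full contribution: group total = 4.180 × 286 = 1195.48.
Efficiency loss = 1195.48 − 286 = 909.48.

909.48 dollars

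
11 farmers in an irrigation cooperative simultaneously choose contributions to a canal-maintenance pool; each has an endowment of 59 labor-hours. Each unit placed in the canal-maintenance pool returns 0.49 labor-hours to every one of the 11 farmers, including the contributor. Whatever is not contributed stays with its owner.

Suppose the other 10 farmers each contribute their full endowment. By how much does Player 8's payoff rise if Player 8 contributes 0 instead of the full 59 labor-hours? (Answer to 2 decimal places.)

Switching from a contribution of 59 to 0 lets Player 8 keep an extra 59 labor-hours, but lowers the canal-maintenance pool by 59, which costs Player 8 their own share of that drop: 0.49 × 59 = 28.91.
Net gain = 59 − 28.91 = 30.09. The private return per contributed unit (0.49) is below 1, so free-riding is indeed the best response regardless of what the others do.

30.09 labor-hours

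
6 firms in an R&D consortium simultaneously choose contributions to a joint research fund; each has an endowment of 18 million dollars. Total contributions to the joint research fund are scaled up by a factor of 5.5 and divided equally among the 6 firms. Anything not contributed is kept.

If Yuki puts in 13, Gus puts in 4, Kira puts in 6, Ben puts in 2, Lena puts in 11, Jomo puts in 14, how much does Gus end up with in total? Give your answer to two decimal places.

Total contributed: 13 + 4 + 6 + 2 + 11 + 14 = 50.
Each receives 5.5 × 50 / 6 = 45.83 from the joint research fund.
Gus keeps 18 − 4 = 14, so Gus's payoff is 14 + 45.83 = 59.83.

59.83 million dollars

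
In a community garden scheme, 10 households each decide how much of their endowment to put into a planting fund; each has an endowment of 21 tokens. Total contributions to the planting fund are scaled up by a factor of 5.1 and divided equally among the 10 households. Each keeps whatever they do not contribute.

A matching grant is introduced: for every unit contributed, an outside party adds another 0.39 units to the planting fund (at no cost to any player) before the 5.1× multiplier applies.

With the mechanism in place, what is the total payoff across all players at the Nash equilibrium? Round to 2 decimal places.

210.00 tokens

With the mechanism, a contributed unit returns 5.1 × 1.39 / 10 = 0.7089 per unit of net cost — still below 1 — so contributing 0 remains dominant for every player.
At the Nash equilibrium no one contributes; group total payoff = 10 × 21 = 210.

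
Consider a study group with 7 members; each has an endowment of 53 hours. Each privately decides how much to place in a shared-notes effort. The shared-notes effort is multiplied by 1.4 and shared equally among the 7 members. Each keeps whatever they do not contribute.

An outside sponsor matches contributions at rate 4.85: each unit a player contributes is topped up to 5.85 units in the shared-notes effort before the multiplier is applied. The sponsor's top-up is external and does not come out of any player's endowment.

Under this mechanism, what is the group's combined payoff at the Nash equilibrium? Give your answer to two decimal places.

3038.49 hours

With the mechanism, a contributed unit returns 1.4 × 5.85 / 7 = 1.1700 per unit of net cost to the contributor — now above 1 — so contributing fully is weakly dominant for every player.
So the Nash equilibrium is full contribution by all 7; the group earns 1.4 × 5.85 × 371 = 3038.49.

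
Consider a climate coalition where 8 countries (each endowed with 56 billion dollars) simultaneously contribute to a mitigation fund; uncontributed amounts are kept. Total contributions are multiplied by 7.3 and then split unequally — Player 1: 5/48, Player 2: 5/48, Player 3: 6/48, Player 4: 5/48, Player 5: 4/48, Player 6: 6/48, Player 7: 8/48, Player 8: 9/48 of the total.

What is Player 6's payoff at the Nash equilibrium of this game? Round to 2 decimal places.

Each unit j contributes comes back to j as 7.3 × (j's share), so j prefers to contribute only if that share exceeds 1/7.3 = 0.1370; otherwise keeping the unit dominates.
Player 7 and Player 8 clear that bar, contributing 56 each; the remaining 6 contribute 0. Total contributed: 112.
Player 6 keeps 56 and receives 7.3 × 112 × 6/48 = 102.20 from the mitigation fund, for a payoff of 158.20.

158.20 billion dollars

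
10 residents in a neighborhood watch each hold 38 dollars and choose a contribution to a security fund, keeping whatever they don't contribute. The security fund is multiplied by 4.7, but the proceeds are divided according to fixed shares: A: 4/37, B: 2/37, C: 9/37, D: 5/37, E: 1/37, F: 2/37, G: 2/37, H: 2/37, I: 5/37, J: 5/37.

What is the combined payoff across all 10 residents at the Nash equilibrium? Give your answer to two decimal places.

Each unit j contributes comes back to j as 4.7 × (j's share), so j prefers to contribute only if that share exceeds 1/4.7 = 0.2128; otherwise keeping the unit dominates.
C alone (share 9/37) is above the threshold, contributing 38; the remaining 9 contribute 0. Total contributed: 38.
The security fund pays out 4.7 × 38 = 178.60 in total (split across the unequal shares, but the aggregate is all that matters for the group sum).
The 9 free-riders keep 38 each, adding 342. Group total = 342 + 178.60 = 520.60.

520.60 dollars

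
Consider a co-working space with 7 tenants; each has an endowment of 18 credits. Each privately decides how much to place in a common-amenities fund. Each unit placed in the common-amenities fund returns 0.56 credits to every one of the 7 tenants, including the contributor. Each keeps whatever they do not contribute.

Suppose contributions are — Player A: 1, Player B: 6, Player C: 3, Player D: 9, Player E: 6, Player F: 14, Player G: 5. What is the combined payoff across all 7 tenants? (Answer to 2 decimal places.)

254.48 credits

Total contributed: 1 + 6 + 3 + 9 + 6 + 14 + 5 = 44; total kept: 7 × 18 − 44 = 82.
The common-amenities fund pays out 0.56 × 7 × 44 = 172.48 in aggregate.
Group total = 82 + 172.48 = 254.48.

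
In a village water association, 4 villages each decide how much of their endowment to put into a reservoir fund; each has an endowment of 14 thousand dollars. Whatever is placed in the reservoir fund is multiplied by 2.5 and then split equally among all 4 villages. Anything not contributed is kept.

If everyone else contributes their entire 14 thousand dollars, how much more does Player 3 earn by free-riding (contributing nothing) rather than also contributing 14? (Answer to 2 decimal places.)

Switching from a contribution of 14 to 0 lets Player 3 keep an extra 14 thousand dollars, but lowers the reservoir fund by 14, which costs Player 3 their own share of that drop: 2.5/4 × 14 = 8.75.
Net gain = 14 − 8.75 = 5.25. The private return per contributed unit (0.6250) is below 1, so free-riding is indeed the best response regardless of what the others do.

5.25 thousand dollars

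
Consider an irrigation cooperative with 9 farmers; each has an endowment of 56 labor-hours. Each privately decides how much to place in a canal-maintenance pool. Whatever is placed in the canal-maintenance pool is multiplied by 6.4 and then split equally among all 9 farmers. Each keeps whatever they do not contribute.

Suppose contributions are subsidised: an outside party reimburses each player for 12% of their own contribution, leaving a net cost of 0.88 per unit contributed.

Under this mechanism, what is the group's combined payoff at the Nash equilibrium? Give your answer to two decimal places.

Even with the mechanism, each unit contributed returns only (6.4/9) / 0.88 = 0.8081 per unit of net cost, so contributing nothing is still dominant.
At the Nash equilibrium no one contributes; group total payoff = 9 × 56 = 504.

504.00 labor-hours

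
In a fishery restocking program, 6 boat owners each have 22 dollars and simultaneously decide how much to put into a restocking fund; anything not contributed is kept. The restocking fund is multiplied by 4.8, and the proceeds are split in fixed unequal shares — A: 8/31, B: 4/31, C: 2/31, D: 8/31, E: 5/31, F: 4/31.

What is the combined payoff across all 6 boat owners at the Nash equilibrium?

299.20 dollars

Player j's private return per contributed unit is 4.8 × (j's share). Contributing is weakly dominant for j when that share is at least 1/4.8 = 0.2083, and contributing 0 is dominant otherwise.
A and D clear that bar, contributing 22 each; the remaining 4 contribute 0. Total contributed: 44.
The restocking fund pays out 4.8 × 44 = 211.20 in total (split across the unequal shares, but the aggregate is all that matters for the group sum).
The 4 free-riders keep 22 each, adding 88. Group total = 88 + 211.20 = 299.20.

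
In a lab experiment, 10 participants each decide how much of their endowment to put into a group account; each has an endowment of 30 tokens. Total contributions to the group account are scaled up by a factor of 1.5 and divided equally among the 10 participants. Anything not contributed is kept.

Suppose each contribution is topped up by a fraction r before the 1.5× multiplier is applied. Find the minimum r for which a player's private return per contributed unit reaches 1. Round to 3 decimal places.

5.667

With matching at rate r, one contributed unit becomes (1 + r) in the group account and returns 1.5 × (1 + r) / 10 to the contributor.
Setting this equal to 1: 1 + r = 10/1.5 = 6.6667.
So the minimum matching rate is r = 6.6667 − 1 = 5.667.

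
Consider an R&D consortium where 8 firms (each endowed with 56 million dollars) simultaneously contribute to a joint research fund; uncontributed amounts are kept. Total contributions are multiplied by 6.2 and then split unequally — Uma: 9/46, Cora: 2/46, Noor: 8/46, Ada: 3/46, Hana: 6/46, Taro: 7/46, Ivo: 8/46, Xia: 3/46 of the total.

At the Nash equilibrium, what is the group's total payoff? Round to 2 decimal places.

1321.60 million dollars

A player with share s gets back 6.2·s per unit contributed, so full contribution is dominant for anyone with s > 1/6.2 = 0.1613 and zero contribution is dominant for anyone below.
The shares above 0.1613 belong to Uma, Noor and Ivo, contributing 56 each; the remaining 5 contribute 0. Total contributed: 168.
The joint research fund pays out 6.2 × 168 = 1041.60 in total (split across the unequal shares, but the aggregate is all that matters for the group sum).
The 5 free-riders keep 56 each, adding 280. Group total = 280 + 1041.60 = 1321.60.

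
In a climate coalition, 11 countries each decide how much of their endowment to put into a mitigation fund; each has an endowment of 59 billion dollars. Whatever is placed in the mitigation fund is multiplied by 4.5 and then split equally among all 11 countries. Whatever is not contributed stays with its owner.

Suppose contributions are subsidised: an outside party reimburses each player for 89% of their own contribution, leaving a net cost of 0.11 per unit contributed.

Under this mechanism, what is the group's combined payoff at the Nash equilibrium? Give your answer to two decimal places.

3498.11 billion dollars

With the mechanism, a contributed unit returns (4.5/11) / 0.11 = 3.7190 per unit of net cost to the contributor — now above 1 — so contributing fully is weakly dominant for every player.
So the Nash equilibrium is full contribution by all 11; the group earns 11 × (59 × 0.89 + 4.5 × 59) = 3498.11.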